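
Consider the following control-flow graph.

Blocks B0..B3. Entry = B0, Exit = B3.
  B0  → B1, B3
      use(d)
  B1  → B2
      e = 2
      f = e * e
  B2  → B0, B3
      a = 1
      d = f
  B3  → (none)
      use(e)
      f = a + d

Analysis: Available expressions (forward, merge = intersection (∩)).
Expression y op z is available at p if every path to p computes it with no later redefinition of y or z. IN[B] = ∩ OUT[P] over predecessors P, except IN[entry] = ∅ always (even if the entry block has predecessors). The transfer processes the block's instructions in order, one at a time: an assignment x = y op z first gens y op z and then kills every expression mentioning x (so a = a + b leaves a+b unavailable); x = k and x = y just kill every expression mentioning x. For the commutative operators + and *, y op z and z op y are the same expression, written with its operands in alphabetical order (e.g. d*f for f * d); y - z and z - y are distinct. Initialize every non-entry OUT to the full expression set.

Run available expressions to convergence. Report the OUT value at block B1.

Per-block solution:
  B0:  IN={}  OUT={}
  B1:  IN={}  OUT={e*e}
  B2:  IN={e*e}  OUT={e*e}
  B3:  IN={}  OUT={a+d}

Merge at B1: IN[B1] = OUT[B0] = {}
Applying B1's transfer function to that IN value gives OUT[B1] (row B1 above).

Answer: {e*e}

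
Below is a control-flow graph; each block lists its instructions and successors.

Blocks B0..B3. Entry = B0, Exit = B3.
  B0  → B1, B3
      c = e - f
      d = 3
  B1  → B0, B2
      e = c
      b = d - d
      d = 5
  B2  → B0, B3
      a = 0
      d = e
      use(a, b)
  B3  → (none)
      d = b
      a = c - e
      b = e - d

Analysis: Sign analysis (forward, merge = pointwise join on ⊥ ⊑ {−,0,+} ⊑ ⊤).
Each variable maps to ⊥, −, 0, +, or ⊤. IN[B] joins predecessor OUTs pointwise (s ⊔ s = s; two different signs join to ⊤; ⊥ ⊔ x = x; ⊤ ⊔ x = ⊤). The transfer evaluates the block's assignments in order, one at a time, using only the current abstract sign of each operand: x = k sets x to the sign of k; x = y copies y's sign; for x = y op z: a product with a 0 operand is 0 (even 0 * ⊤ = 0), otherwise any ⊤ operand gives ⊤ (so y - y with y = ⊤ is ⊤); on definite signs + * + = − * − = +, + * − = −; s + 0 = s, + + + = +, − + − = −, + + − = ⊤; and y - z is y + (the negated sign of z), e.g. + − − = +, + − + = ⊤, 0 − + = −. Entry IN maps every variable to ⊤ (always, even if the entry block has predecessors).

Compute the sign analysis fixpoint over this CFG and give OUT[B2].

Answer: {a: 0, b: ⊤, c: ⊤, d: ⊤, e: ⊤, f: ⊤}

Derivation:
Per-block solution:
  B0:   IN=(all ⊤)   OUT={d:+; rest ⊤}
  B1:   IN={d:+; rest ⊤}   OUT={d:+; rest ⊤}
  B2:   IN={d:+; rest ⊤}   OUT={a:0; rest ⊤}
  B3:   IN=(all ⊤)   OUT=(all ⊤)

Merge at B2: IN[B2] = OUT[B1] = {a: ⊤, b: ⊤, c: ⊤, d: +, e: ⊤, f: ⊤}
Applying B2's transfer function to that IN value gives OUT[B2] (row B2 above).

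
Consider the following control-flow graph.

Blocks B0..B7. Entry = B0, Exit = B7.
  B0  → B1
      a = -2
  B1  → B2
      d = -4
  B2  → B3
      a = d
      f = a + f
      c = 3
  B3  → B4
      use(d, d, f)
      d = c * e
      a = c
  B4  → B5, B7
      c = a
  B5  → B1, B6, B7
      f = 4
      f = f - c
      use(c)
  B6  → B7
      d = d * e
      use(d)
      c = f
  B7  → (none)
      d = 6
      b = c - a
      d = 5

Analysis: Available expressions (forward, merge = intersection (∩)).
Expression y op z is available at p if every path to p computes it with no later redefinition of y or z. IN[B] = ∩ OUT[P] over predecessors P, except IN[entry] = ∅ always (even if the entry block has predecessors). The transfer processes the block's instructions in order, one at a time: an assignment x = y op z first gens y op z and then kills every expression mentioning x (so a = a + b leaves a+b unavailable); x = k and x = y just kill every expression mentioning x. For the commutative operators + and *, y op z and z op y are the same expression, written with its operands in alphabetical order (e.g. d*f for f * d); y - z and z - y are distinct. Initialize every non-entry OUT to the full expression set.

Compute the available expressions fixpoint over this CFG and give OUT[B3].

Answer: {c*e}

Working:
Converged values:
  B0:   IN={}   OUT={}
  B1:   IN={}   OUT={}
  B2:   IN={}   OUT={}
  B3:   IN={}   OUT={c*e}
  B4:   IN={c*e}   OUT={}
  B5:   IN={}   OUT={}
  B6:   IN={}   OUT={}
  B7:   IN={}   OUT={c-a}

Merge at B3: IN[B3] = OUT[B2] = {}
Applying B3's transfer function to that IN value gives OUT[B3] (row B3 above).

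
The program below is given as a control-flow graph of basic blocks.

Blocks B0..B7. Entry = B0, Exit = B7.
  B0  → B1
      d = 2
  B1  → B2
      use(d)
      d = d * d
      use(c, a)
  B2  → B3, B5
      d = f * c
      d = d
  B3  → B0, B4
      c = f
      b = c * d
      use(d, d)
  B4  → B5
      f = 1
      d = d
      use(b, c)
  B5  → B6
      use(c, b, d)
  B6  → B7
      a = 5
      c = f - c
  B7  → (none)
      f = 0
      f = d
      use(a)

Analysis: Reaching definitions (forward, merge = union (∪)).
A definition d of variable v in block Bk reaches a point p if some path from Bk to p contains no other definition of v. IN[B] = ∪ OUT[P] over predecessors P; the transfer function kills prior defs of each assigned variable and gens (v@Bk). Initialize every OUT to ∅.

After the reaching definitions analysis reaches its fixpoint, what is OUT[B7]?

Converged values:
  B0: | IN={b@B3, c@B3, d@B2} | OUT={b@B3, c@B3, d@B0}
  B1: | IN={b@B3, c@B3, d@B0} | OUT={b@B3, c@B3, d@B1}
  B2: | IN={b@B3, c@B3, d@B1} | OUT={b@B3, c@B3, d@B2}
  B3: | IN={b@B3, c@B3, d@B2} | OUT={b@B3, c@B3, d@B2}
  B4: | IN={b@B3, c@B3, d@B2} | OUT={b@B3, c@B3, d@B4, f@B4}
  B5: | IN={b@B3, c@B3, d@B2, d@B4, f@B4} | OUT={b@B3, c@B3, d@B2, d@B4, f@B4}
  B6: | IN={b@B3, c@B3, d@B2, d@B4, f@B4} | OUT={a@B6, b@B3, c@B6, d@B2, d@B4, f@B4}
  B7: | IN={a@B6, b@B3, c@B6, d@B2, d@B4, f@B4} | OUT={a@B6, b@B3, c@B6, d@B2, d@B4, f@B7}

Merge at B7: IN[B7] = OUT[B6] = {a@B6, b@B3, c@B6, d@B2, d@B4, f@B4}
Applying B7's transfer function to that IN value gives OUT[B7] (row B7 above).

Answer: {a@B6, b@B3, c@B6, d@B2, d@B4, f@B7}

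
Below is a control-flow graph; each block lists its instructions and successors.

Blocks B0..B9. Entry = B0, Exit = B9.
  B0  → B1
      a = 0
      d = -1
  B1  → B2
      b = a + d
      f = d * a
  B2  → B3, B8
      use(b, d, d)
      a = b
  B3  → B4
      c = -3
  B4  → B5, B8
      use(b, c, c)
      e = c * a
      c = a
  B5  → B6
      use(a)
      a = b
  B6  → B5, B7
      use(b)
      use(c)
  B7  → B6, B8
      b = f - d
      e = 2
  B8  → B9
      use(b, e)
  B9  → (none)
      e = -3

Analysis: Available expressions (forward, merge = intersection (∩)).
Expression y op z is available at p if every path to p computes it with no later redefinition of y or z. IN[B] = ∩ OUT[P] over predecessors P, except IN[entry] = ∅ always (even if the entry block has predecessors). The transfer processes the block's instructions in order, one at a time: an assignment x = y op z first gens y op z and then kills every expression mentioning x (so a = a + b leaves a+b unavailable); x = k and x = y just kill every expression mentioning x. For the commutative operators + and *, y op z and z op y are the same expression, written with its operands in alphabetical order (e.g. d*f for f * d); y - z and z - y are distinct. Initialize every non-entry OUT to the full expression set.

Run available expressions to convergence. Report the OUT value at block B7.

Answer: {f-d}

Trace:
Fixpoint table:
  B0:   IN={}   OUT={}
  B1:   IN={}   OUT={a*d, a+d}
  B2:   IN={a*d, a+d}   OUT={}
  B3:   IN={}   OUT={}
  B4:   IN={}   OUT={}
  B5:   IN={}   OUT={}
  B6:   IN={}   OUT={}
  B7:   IN={}   OUT={f-d}
  B8:   IN={}   OUT={}
  B9:   IN={}   OUT={}

Merge at B7: IN[B7] = OUT[B6] = {}
Applying B7's transfer function to that IN value gives OUT[B7] (row B7 above).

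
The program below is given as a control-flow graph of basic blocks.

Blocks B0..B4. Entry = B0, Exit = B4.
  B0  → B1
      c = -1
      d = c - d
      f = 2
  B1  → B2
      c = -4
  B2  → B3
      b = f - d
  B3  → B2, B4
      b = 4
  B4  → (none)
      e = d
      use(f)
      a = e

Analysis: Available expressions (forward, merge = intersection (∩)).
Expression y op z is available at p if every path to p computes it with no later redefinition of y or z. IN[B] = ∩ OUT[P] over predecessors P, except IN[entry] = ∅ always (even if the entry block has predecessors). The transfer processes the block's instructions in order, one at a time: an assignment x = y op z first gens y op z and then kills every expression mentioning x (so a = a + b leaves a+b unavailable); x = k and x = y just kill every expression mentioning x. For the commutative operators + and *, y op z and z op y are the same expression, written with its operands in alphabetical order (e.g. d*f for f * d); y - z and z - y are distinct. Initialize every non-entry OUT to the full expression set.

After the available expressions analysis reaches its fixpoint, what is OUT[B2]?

Answer: {f-d}

Working:
Converged values:
  B0: | IN={} | OUT={}
  B1: | IN={} | OUT={}
  B2: | IN={} | OUT={f-d}
  B3: | IN={f-d} | OUT={f-d}
  B4: | IN={f-d} | OUT={f-d}

Merge at B2: IN[B2] = OUT[B1] ∩ OUT[B3] = {}
Applying B2's transfer function to that IN value gives OUT[B2] (row B2 above).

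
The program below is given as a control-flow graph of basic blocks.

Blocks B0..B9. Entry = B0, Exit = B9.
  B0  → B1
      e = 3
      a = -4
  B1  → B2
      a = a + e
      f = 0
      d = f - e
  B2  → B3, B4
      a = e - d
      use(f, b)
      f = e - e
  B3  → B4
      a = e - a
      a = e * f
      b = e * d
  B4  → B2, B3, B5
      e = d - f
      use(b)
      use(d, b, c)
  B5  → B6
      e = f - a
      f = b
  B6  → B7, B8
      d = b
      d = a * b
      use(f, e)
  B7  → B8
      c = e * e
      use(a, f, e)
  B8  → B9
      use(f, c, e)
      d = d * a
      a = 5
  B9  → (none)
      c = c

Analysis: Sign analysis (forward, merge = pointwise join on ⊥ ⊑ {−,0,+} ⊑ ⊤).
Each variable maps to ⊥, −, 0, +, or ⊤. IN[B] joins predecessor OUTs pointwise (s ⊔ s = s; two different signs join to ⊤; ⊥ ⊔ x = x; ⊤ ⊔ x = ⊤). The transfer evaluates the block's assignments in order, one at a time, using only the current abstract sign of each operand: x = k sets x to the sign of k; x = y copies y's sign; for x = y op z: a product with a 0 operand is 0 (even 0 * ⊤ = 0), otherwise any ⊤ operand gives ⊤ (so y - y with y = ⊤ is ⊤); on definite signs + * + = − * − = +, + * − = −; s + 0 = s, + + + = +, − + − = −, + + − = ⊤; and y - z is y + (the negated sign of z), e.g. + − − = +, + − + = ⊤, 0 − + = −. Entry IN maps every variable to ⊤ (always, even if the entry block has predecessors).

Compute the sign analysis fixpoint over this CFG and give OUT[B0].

Fixpoint table:
  B0:  IN=(all ⊤)  OUT={a:-, e:+; rest ⊤}
  B1:  IN={a:-, e:+; rest ⊤}  OUT={d:-, e:+, f:0; rest ⊤}
  B2:  IN={d:-; rest ⊤}  OUT={d:-; rest ⊤}
  B3:  IN={d:-; rest ⊤}  OUT={d:-; rest ⊤}
  B4:  IN={d:-; rest ⊤}  OUT={d:-; rest ⊤}
  B5:  IN={d:-; rest ⊤}  OUT={d:-; rest ⊤}
  B6:  IN={d:-; rest ⊤}  OUT=(all ⊤)
  B7:  IN=(all ⊤)  OUT=(all ⊤)
  B8:  IN=(all ⊤)  OUT={a:+; rest ⊤}
  B9:  IN={a:+; rest ⊤}  OUT={a:+; rest ⊤}

B0 is the boundary node: IN[B0] = {a: ⊤, b: ⊤, c: ⊤, d: ⊤, e: ⊤, f: ⊤}
Applying B0's transfer function to that IN value gives OUT[B0] (row B0 above).

Answer: {a: -, b: ⊤, c: ⊤, d: ⊤, e: +, f: ⊤}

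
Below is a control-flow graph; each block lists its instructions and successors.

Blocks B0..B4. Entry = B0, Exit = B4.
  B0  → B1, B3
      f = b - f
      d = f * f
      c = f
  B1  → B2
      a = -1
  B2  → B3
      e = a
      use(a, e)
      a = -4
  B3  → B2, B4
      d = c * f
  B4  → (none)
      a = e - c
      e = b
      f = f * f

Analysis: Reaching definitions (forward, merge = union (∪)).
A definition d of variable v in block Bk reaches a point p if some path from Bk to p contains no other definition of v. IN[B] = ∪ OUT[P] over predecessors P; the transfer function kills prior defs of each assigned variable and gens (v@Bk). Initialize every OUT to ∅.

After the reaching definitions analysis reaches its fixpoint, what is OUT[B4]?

Fixpoint table:
  B0:  IN={}  OUT={c@B0, d@B0, f@B0}
  B1:  IN={c@B0, d@B0, f@B0}  OUT={a@B1, c@B0, d@B0, f@B0}
  B2:  IN={a@B1, a@B2, c@B0, d@B0, d@B3, e@B2, f@B0}  OUT={a@B2, c@B0, d@B0, d@B3, e@B2, f@B0}
  B3:  IN={a@B2, c@B0, d@B0, d@B3, e@B2, f@B0}  OUT={a@B2, c@B0, d@B3, e@B2, f@B0}
  B4:  IN={a@B2, c@B0, d@B3, e@B2, f@B0}  OUT={a@B4, c@B0, d@B3, e@B4, f@B4}

Merge at B4: IN[B4] = OUT[B3] = {a@B2, c@B0, d@B3, e@B2, f@B0}
Applying B4's transfer function to that IN value gives OUT[B4] (row B4 above).

Answer: {a@B4, c@B0, d@B3, e@B4, f@B4}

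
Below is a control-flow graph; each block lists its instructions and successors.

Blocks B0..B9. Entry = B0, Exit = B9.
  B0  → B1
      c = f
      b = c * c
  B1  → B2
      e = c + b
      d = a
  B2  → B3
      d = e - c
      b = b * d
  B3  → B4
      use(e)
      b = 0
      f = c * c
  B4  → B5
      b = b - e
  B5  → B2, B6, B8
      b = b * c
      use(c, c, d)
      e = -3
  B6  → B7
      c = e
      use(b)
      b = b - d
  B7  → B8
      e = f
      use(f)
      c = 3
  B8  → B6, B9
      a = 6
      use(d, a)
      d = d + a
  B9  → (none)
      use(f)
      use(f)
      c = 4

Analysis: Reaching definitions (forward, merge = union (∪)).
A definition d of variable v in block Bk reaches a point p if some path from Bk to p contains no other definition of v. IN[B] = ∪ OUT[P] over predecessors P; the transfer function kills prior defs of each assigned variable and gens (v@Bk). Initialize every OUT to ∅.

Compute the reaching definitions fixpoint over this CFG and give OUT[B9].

Answer: {a@B8, b@B5, b@B6, c@B9, d@B8, e@B5, e@B7, f@B3}

Trace:
Fixpoint table:
  B0:   IN={}   OUT={b@B0, c@B0}
  B1:   IN={b@B0, c@B0}   OUT={b@B0, c@B0, d@B1, e@B1}
  B2:   IN={b@B0, b@B5, c@B0, d@B1, d@B2, e@B1, e@B5, f@B3}   OUT={b@B2, c@B0, d@B2, e@B1, e@B5, f@B3}
  B3:   IN={b@B2, c@B0, d@B2, e@B1, e@B5, f@B3}   OUT={b@B3, c@B0, d@B2, e@B1, e@B5, f@B3}
  B4:   IN={b@B3, c@B0, d@B2, e@B1, e@B5, f@B3}   OUT={b@B4, c@B0, d@B2, e@B1, e@B5, f@B3}
  B5:   IN={b@B4, c@B0, d@B2, e@B1, e@B5, f@B3}   OUT={b@B5, c@B0, d@B2, e@B5, f@B3}
  B6:   IN={a@B8, b@B5, b@B6, c@B0, c@B7, d@B2, d@B8, e@B5, e@B7, f@B3}   OUT={a@B8, b@B6, c@B6, d@B2, d@B8, e@B5, e@B7, f@B3}
  B7:   IN={a@B8, b@B6, c@B6, d@B2, d@B8, e@B5, e@B7, f@B3}   OUT={a@B8, b@B6, c@B7, d@B2, d@B8, e@B7, f@B3}
  B8:   IN={a@B8, b@B5, b@B6, c@B0, c@B7, d@B2, d@B8, e@B5, e@B7, f@B3}   OUT={a@B8, b@B5, b@B6, c@B0, c@B7, d@B8, e@B5, e@B7, f@B3}
  B9:   IN={a@B8, b@B5, b@B6, c@B0, c@B7, d@B8, e@B5, e@B7, f@B3}   OUT={a@B8, b@B5, b@B6, c@B9, d@B8, e@B5, e@B7, f@B3}

Merge at B9: IN[B9] = OUT[B8] = {a@B8, b@B5, b@B6, c@B0, c@B7, d@B8, e@B5, e@B7, f@B3}
Applying B9's transfer function to that IN value gives OUT[B9] (row B9 above).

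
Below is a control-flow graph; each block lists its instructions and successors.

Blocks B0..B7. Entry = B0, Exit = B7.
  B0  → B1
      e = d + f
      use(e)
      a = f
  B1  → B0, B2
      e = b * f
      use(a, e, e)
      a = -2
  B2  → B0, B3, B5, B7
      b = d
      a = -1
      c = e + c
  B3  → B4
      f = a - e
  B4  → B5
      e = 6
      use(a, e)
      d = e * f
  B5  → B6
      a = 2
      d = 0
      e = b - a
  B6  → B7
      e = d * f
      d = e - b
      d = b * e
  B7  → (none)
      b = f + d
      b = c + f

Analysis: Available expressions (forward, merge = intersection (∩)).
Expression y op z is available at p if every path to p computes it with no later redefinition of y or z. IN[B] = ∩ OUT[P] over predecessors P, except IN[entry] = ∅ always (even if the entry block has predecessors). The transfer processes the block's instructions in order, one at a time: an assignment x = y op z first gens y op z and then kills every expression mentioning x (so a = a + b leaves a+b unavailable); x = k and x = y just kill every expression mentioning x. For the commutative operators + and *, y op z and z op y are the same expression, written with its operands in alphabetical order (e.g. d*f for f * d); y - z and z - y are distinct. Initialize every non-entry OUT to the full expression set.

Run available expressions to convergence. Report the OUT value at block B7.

Answer: {c+f, d+f}

Trace:
Per-block solution:
  B0: | IN={} | OUT={d+f}
  B1: | IN={d+f} | OUT={b*f, d+f}
  B2: | IN={b*f, d+f} | OUT={d+f}
  B3: | IN={d+f} | OUT={a-e}
  B4: | IN={a-e} | OUT={e*f}
  B5: | IN={} | OUT={b-a}
  B6: | IN={b-a} | OUT={b*e, b-a, e-b}
  B7: | IN={} | OUT={c+f, d+f}

Merge at B7: IN[B7] = OUT[B2] ∩ OUT[B6] = {}
Applying B7's transfer function to that IN value gives OUT[B7] (row B7 above).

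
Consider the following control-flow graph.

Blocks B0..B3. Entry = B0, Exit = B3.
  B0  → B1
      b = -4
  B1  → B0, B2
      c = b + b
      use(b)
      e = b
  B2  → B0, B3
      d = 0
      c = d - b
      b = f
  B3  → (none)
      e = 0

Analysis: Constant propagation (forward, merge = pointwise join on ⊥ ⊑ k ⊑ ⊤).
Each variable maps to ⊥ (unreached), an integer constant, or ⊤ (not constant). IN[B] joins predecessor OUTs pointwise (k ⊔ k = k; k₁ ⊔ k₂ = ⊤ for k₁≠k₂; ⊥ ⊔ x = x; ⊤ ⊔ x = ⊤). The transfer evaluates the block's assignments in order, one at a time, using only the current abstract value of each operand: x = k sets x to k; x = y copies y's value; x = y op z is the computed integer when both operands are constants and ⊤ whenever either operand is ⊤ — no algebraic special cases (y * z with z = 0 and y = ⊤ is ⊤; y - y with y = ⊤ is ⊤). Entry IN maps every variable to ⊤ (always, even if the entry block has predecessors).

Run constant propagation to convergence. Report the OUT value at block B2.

Answer: {a: ⊤, b: ⊤, c: 4, d: 0, e: -4, f: ⊤}

Working:
Per-block solution:
  B0:  IN=(all ⊤)  OUT={b:-4; rest ⊤}
  B1:  IN={b:-4; rest ⊤}  OUT={b:-4, c:-8, e:-4; rest ⊤}
  B2:  IN={b:-4, c:-8, e:-4; rest ⊤}  OUT={c:4, d:0, e:-4; rest ⊤}
  B3:  IN={c:4, d:0, e:-4; rest ⊤}  OUT={c:4, d:0, e:0; rest ⊤}

Merge at B2: IN[B2] = OUT[B1] = {a: ⊤, b: -4, c: -8, d: ⊤, e: -4, f: ⊤}
Applying B2's transfer function to that IN value gives OUT[B2] (row B2 above).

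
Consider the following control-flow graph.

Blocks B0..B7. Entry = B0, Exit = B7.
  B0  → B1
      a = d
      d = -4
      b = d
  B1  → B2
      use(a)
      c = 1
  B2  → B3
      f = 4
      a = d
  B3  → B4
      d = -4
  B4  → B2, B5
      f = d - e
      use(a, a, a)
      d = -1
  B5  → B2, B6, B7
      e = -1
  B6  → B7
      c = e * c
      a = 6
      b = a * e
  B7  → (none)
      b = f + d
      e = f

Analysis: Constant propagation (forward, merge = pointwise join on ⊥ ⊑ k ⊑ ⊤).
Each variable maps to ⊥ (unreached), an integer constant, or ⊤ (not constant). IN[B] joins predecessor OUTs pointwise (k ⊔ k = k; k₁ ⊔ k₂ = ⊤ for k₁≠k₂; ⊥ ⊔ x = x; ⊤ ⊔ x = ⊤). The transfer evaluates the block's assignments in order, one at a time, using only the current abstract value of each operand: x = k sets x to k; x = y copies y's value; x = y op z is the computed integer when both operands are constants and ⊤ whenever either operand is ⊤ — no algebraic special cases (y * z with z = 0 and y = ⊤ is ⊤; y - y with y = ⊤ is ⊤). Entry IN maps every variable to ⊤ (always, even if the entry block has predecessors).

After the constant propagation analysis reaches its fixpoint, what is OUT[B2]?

Answer: {a: ⊤, b: -4, c: 1, d: ⊤, e: ⊤, f: 4}

Derivation:
Per-block solution:
  B0: | IN=(all ⊤) | OUT={b:-4, d:-4; rest ⊤}
  B1: | IN={b:-4, d:-4; rest ⊤} | OUT={b:-4, c:1, d:-4; rest ⊤}
  B2: | IN={b:-4, c:1; rest ⊤} | OUT={b:-4, c:1, f:4; rest ⊤}
  B3: | IN={b:-4, c:1, f:4; rest ⊤} | OUT={b:-4, c:1, d:-4, f:4; rest ⊤}
  B4: | IN={b:-4, c:1, d:-4, f:4; rest ⊤} | OUT={b:-4, c:1, d:-1; rest ⊤}
  B5: | IN={b:-4, c:1, d:-1; rest ⊤} | OUT={b:-4, c:1, d:-1, e:-1; rest ⊤}
  B6: | IN={b:-4, c:1, d:-1, e:-1; rest ⊤} | OUT={a:6, b:-6, c:-1, d:-1, e:-1; rest ⊤}
  B7: | IN={d:-1, e:-1; rest ⊤} | OUT={d:-1; rest ⊤}

Merge at B2: IN[B2] = OUT[B1] ⊔ OUT[B4] ⊔ OUT[B5] = {a: ⊤, b: -4, c: 1, d: ⊤, e: ⊤, f: ⊤}
Applying B2's transfer function to that IN value gives OUT[B2] (row B2 above).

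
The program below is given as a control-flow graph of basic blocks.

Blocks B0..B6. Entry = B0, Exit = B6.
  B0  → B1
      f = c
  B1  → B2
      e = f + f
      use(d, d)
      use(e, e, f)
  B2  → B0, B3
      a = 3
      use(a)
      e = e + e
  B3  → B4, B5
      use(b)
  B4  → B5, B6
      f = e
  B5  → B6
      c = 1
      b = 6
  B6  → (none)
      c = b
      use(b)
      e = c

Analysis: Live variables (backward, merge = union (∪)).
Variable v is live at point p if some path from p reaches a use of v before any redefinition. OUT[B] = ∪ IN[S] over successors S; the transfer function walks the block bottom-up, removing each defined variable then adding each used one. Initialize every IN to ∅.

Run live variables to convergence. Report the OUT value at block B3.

Answer: {b, e}

Derivation:
Per-block solution:
  B0: | IN={b, c, d} | OUT={b, c, d, f}
  B1: | IN={b, c, d, f} | OUT={b, c, d, e}
  B2: | IN={b, c, d, e} | OUT={b, c, d, e}
  B3: | IN={b, e} | OUT={b, e}
  B4: | IN={b, e} | OUT={b}
  B5: | IN={} | OUT={b}
  B6: | IN={b} | OUT={}

Merge at B3: OUT[B3] = IN[B4] ⊔ IN[B5] = {b, e}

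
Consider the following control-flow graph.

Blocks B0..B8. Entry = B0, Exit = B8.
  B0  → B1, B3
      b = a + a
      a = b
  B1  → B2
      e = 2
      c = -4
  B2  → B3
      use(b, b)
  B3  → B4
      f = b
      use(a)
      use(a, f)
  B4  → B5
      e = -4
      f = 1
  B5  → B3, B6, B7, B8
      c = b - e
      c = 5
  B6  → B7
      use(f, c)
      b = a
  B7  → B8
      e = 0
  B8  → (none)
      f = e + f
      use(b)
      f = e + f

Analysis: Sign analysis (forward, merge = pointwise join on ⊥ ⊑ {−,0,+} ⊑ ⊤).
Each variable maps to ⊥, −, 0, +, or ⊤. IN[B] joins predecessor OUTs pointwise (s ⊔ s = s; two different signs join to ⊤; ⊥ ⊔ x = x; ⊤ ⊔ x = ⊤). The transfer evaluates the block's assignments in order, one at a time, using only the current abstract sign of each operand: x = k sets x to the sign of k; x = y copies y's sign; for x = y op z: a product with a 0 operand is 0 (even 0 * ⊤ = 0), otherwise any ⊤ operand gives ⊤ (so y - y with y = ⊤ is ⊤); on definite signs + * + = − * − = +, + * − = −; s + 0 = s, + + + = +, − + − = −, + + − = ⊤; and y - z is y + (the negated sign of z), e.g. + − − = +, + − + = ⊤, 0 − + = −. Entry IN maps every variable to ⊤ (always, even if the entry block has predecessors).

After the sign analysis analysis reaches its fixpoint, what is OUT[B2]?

Answer: {a: ⊤, b: ⊤, c: -, d: ⊤, e: +, f: ⊤}

Derivation:
Per-block solution:
  B0:   IN=(all ⊤)   OUT=(all ⊤)
  B1:   IN=(all ⊤)   OUT={c:-, e:+; rest ⊤}
  B2:   IN={c:-, e:+; rest ⊤}   OUT={c:-, e:+; rest ⊤}
  B3:   IN=(all ⊤)   OUT=(all ⊤)
  B4:   IN=(all ⊤)   OUT={e:-, f:+; rest ⊤}
  B5:   IN={e:-, f:+; rest ⊤}   OUT={c:+, e:-, f:+; rest ⊤}
  B6:   IN={c:+, e:-, f:+; rest ⊤}   OUT={c:+, e:-, f:+; rest ⊤}
  B7:   IN={c:+, e:-, f:+; rest ⊤}   OUT={c:+, e:0, f:+; rest ⊤}
  B8:   IN={c:+, f:+; rest ⊤}   OUT={c:+; rest ⊤}

Merge at B2: IN[B2] = OUT[B1] = {a: ⊤, b: ⊤, c: -, d: ⊤, e: +, f: ⊤}
Applying B2's transfer function to that IN value gives OUT[B2] (row B2 above).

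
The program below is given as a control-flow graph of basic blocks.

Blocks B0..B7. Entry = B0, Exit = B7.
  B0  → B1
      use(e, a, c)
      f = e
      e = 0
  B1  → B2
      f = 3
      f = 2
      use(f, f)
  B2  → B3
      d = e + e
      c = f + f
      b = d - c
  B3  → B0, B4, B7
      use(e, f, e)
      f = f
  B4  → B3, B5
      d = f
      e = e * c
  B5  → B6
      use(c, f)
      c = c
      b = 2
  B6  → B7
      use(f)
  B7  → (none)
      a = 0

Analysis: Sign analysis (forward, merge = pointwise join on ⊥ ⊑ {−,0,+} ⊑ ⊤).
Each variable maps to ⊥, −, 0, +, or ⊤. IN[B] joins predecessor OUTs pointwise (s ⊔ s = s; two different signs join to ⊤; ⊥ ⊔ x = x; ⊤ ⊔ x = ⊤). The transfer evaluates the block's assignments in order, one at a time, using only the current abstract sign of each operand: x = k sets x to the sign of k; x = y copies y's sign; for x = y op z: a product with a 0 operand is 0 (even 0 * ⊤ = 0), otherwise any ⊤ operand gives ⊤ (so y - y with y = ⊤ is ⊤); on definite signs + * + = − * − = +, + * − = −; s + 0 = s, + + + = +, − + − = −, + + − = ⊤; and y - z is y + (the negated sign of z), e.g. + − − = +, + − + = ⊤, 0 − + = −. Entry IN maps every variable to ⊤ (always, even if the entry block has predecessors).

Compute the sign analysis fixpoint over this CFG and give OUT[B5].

Answer: {a: ⊤, b: +, c: +, d: +, e: 0, f: +}

Working:
Per-block solution:
  B0:  IN=(all ⊤)  OUT={e:0; rest ⊤}
  B1:  IN={e:0; rest ⊤}  OUT={e:0, f:+; rest ⊤}
  B2:  IN={e:0, f:+; rest ⊤}  OUT={b:-, c:+, d:0, e:0, f:+; rest ⊤}
  B3:  IN={b:-, c:+, e:0, f:+; rest ⊤}  OUT={b:-, c:+, e:0, f:+; rest ⊤}
  B4:  IN={b:-, c:+, e:0, f:+; rest ⊤}  OUT={b:-, c:+, d:+, e:0, f:+; rest ⊤}
  B5:  IN={b:-, c:+, d:+, e:0, f:+; rest ⊤}  OUT={b:+, c:+, d:+, e:0, f:+; rest ⊤}
  B6:  IN={b:+, c:+, d:+, e:0, f:+; rest ⊤}  OUT={b:+, c:+, d:+, e:0, f:+; rest ⊤}
  B7:  IN={c:+, e:0, f:+; rest ⊤}  OUT={a:0, c:+, e:0, f:+; rest ⊤}

Merge at B5: IN[B5] = OUT[B4] = {a: ⊤, b: -, c: +, d: +, e: 0, f: +}
Applying B5's transfer function to that IN value gives OUT[B5] (row B5 above).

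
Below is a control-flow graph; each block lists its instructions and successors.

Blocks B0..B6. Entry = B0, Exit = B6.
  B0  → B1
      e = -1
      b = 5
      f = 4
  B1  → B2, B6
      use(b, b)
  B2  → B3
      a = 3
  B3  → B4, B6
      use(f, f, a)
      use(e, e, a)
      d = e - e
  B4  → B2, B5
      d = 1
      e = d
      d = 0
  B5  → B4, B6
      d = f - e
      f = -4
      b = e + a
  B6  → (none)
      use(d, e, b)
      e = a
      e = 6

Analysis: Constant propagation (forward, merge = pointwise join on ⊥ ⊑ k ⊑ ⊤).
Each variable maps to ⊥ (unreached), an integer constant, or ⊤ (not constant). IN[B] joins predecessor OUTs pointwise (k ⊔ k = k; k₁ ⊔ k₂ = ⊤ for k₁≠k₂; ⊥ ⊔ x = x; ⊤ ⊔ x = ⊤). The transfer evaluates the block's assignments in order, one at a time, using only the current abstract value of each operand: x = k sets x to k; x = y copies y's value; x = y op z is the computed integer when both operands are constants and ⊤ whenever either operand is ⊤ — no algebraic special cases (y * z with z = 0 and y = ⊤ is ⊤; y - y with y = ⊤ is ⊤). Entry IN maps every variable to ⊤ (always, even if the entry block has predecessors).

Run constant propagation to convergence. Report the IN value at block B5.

Answer: {a: 3, b: ⊤, c: ⊤, d: 0, e: 1, f: ⊤}

Trace:
Fixpoint table:
  B0:  IN=(all ⊤)  OUT={b:5, e:-1, f:4; rest ⊤}
  B1:  IN={b:5, e:-1, f:4; rest ⊤}  OUT={b:5, e:-1, f:4; rest ⊤}
  B2:  IN=(all ⊤)  OUT={a:3; rest ⊤}
  B3:  IN={a:3; rest ⊤}  OUT={a:3; rest ⊤}
  B4:  IN={a:3; rest ⊤}  OUT={a:3, d:0, e:1; rest ⊤}
  B5:  IN={a:3, d:0, e:1; rest ⊤}  OUT={a:3, b:4, e:1, f:-4; rest ⊤}
  B6:  IN=(all ⊤)  OUT={e:6; rest ⊤}

Merge at B5: IN[B5] = OUT[B4] = {a: 3, b: ⊤, c: ⊤, d: 0, e: 1, f: ⊤}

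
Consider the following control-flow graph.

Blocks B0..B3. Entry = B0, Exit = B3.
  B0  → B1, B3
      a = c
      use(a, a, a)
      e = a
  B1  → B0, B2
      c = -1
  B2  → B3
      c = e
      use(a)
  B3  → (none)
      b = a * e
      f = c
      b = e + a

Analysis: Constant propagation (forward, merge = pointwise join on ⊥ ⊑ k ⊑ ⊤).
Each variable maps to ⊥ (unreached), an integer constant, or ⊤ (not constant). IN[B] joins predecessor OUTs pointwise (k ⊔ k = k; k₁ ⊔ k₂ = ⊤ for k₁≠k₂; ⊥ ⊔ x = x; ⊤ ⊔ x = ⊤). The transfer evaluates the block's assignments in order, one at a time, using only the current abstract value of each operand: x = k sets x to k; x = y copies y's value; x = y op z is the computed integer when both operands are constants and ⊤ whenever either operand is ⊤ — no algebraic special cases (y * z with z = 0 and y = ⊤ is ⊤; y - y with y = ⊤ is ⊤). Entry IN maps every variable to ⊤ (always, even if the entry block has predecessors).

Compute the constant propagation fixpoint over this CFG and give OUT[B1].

Answer: {a: ⊤, b: ⊤, c: -1, d: ⊤, e: ⊤, f: ⊤}

Working:
Fixpoint table:
  B0:  IN=(all ⊤)  OUT=(all ⊤)
  B1:  IN=(all ⊤)  OUT={c:-1; rest ⊤}
  B2:  IN={c:-1; rest ⊤}  OUT=(all ⊤)
  B3:  IN=(all ⊤)  OUT=(all ⊤)

Merge at B1: IN[B1] = OUT[B0] = {a: ⊤, b: ⊤, c: ⊤, d: ⊤, e: ⊤, f: ⊤}
Applying B1's transfer function to that IN value gives OUT[B1] (row B1 above).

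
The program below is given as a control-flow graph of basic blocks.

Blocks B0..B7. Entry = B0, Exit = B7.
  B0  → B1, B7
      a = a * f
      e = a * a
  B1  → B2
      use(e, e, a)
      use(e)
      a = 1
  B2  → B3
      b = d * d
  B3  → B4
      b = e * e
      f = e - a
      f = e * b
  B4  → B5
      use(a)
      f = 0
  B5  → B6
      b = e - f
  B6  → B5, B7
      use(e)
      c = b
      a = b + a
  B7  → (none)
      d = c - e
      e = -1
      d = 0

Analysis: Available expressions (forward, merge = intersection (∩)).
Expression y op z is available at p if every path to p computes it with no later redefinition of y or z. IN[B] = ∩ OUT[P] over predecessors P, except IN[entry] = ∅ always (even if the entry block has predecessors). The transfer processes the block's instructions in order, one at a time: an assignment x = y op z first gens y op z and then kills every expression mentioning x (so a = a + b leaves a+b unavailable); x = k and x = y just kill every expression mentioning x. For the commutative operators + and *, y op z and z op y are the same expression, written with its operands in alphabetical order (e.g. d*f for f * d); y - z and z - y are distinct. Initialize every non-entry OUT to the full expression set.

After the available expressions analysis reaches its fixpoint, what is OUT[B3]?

Per-block solution:
  B0:  IN={}  OUT={a*a}
  B1:  IN={a*a}  OUT={}
  B2:  IN={}  OUT={d*d}
  B3:  IN={d*d}  OUT={b*e, d*d, e*e, e-a}
  B4:  IN={b*e, d*d, e*e, e-a}  OUT={b*e, d*d, e*e, e-a}
  B5:  IN={d*d, e*e}  OUT={d*d, e*e, e-f}
  B6:  IN={d*d, e*e, e-f}  OUT={d*d, e*e, e-f}
  B7:  IN={}  OUT={}

Merge at B3: IN[B3] = OUT[B2] = {d*d}
Applying B3's transfer function to that IN value gives OUT[B3] (row B3 above).

Answer: {b*e, d*d, e*e, e-a}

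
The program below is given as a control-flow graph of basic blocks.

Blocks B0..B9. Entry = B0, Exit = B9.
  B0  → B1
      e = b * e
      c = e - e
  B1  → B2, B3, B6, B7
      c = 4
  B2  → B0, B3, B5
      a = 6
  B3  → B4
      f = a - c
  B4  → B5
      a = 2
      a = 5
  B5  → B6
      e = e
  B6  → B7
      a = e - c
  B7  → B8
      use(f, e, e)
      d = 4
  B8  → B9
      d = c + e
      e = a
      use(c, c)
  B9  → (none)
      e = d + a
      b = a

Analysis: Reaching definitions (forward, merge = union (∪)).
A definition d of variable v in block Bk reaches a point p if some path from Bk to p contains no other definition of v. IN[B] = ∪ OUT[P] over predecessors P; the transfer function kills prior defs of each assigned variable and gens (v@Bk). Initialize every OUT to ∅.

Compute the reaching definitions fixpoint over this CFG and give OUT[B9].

Answer: {a@B2, a@B6, b@B9, c@B1, d@B8, e@B9, f@B3}

Trace:
Converged values:
  B0: | IN={a@B2, c@B1, e@B0} | OUT={a@B2, c@B0, e@B0}
  B1: | IN={a@B2, c@B0, e@B0} | OUT={a@B2, c@B1, e@B0}
  B2: | IN={a@B2, c@B1, e@B0} | OUT={a@B2, c@B1, e@B0}
  B3: | IN={a@B2, c@B1, e@B0} | OUT={a@B2, c@B1, e@B0, f@B3}
  B4: | IN={a@B2, c@B1, e@B0, f@B3} | OUT={a@B4, c@B1, e@B0, f@B3}
  B5: | IN={a@B2, a@B4, c@B1, e@B0, f@B3} | OUT={a@B2, a@B4, c@B1, e@B5, f@B3}
  B6: | IN={a@B2, a@B4, c@B1, e@B0, e@B5, f@B3} | OUT={a@B6, c@B1, e@B0, e@B5, f@B3}
  B7: | IN={a@B2, a@B6, c@B1, e@B0, e@B5, f@B3} | OUT={a@B2, a@B6, c@B1, d@B7, e@B0, e@B5, f@B3}
  B8: | IN={a@B2, a@B6, c@B1, d@B7, e@B0, e@B5, f@B3} | OUT={a@B2, a@B6, c@B1, d@B8, e@B8, f@B3}
  B9: | IN={a@B2, a@B6, c@B1, d@B8, e@B8, f@B3} | OUT={a@B2, a@B6, b@B9, c@B1, d@B8, e@B9, f@B3}

Merge at B9: IN[B9] = OUT[B8] = {a@B2, a@B6, c@B1, d@B8, e@B8, f@B3}
Applying B9's transfer function to that IN value gives OUT[B9] (row B9 above).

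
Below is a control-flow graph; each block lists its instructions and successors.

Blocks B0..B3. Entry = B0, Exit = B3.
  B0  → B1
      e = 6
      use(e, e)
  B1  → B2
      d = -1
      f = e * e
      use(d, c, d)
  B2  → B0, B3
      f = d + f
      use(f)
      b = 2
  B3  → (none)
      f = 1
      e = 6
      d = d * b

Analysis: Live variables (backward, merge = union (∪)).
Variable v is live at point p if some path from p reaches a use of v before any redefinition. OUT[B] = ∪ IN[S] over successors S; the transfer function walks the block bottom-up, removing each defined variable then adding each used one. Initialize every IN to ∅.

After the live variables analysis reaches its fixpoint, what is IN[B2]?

Fixpoint table:
  B0: | IN={c} | OUT={c, e}
  B1: | IN={c, e} | OUT={c, d, f}
  B2: | IN={c, d, f} | OUT={b, c, d}
  B3: | IN={b, d} | OUT={}

Merge at B2: OUT[B2] = IN[B0] ⊔ IN[B3] = {b, c, d}
Applying B2's transfer function to that OUT value gives IN[B2] (row B2 above).

Answer: {c, d, f}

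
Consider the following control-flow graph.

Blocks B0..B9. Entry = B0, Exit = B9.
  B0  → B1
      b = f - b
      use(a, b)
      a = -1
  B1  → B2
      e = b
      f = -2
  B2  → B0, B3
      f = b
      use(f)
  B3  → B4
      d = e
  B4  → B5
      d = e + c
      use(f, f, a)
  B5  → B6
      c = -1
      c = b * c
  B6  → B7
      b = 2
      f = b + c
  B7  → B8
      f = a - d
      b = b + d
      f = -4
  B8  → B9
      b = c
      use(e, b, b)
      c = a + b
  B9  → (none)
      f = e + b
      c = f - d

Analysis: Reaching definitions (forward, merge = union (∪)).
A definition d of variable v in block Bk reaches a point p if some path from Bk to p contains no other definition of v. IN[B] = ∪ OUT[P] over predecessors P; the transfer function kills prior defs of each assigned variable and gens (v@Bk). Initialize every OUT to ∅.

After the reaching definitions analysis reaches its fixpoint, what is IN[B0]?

Per-block solution:
  B0: | IN={a@B0, b@B0, e@B1, f@B2} | OUT={a@B0, b@B0, e@B1, f@B2}
  B1: | IN={a@B0, b@B0, e@B1, f@B2} | OUT={a@B0, b@B0, e@B1, f@B1}
  B2: | IN={a@B0, b@B0, e@B1, f@B1} | OUT={a@B0, b@B0, e@B1, f@B2}
  B3: | IN={a@B0, b@B0, e@B1, f@B2} | OUT={a@B0, b@B0, d@B3, e@B1, f@B2}
  B4: | IN={a@B0, b@B0, d@B3, e@B1, f@B2} | OUT={a@B0, b@B0, d@B4, e@B1, f@B2}
  B5: | IN={a@B0, b@B0, d@B4, e@B1, f@B2} | OUT={a@B0, b@B0, c@B5, d@B4, e@B1, f@B2}
  B6: | IN={a@B0, b@B0, c@B5, d@B4, e@B1, f@B2} | OUT={a@B0, b@B6, c@B5, d@B4, e@B1, f@B6}
  B7: | IN={a@B0, b@B6, c@B5, d@B4, e@B1, f@B6} | OUT={a@B0, b@B7, c@B5, d@B4, e@B1, f@B7}
  B8: | IN={a@B0, b@B7, c@B5, d@B4, e@B1, f@B7} | OUT={a@B0, b@B8, c@B8, d@B4, e@B1, f@B7}
  B9: | IN={a@B0, b@B8, c@B8, d@B4, e@B1, f@B7} | OUT={a@B0, b@B8, c@B9, d@B4, e@B1, f@B9}

Merge at B0 (entry node, so the boundary value {} is joined with the incoming edge(s)): IN[B0] = {} ⊔ OUT[B2] = {a@B0, b@B0, e@B1, f@B2}

Answer: {a@B0, b@B0, e@B1, f@B2}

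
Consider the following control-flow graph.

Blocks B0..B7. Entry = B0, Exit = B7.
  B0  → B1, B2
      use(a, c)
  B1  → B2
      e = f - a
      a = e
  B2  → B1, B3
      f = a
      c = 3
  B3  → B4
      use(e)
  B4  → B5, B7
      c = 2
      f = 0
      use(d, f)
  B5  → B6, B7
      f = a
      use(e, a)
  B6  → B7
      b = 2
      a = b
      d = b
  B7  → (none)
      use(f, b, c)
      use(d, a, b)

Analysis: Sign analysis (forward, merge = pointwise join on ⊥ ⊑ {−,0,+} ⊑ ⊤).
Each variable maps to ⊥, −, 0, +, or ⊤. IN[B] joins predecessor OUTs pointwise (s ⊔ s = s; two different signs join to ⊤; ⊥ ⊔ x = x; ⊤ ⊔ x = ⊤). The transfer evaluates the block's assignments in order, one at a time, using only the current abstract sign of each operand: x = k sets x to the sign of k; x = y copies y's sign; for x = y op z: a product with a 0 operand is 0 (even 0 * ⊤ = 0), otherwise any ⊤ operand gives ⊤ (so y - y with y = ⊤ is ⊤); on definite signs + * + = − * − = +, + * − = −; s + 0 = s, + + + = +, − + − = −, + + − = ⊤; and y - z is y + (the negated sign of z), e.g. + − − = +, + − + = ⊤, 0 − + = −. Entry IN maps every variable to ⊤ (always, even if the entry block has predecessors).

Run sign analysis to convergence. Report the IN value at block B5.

Answer: {a: ⊤, b: ⊤, c: +, d: ⊤, e: ⊤, f: 0}

Derivation:
Fixpoint table:
  B0: | IN=(all ⊤) | OUT=(all ⊤)
  B1: | IN=(all ⊤) | OUT=(all ⊤)
  B2: | IN=(all ⊤) | OUT={c:+; rest ⊤}
  B3: | IN={c:+; rest ⊤} | OUT={c:+; rest ⊤}
  B4: | IN={c:+; rest ⊤} | OUT={c:+, f:0; rest ⊤}
  B5: | IN={c:+, f:0; rest ⊤} | OUT={c:+; rest ⊤}
  B6: | IN={c:+; rest ⊤} | OUT={a:+, b:+, c:+, d:+; rest ⊤}
  B7: | IN={c:+; rest ⊤} | OUT={c:+; rest ⊤}

Merge at B5: IN[B5] = OUT[B4] = {a: ⊤, b: ⊤, c: +, d: ⊤, e: ⊤, f: 0}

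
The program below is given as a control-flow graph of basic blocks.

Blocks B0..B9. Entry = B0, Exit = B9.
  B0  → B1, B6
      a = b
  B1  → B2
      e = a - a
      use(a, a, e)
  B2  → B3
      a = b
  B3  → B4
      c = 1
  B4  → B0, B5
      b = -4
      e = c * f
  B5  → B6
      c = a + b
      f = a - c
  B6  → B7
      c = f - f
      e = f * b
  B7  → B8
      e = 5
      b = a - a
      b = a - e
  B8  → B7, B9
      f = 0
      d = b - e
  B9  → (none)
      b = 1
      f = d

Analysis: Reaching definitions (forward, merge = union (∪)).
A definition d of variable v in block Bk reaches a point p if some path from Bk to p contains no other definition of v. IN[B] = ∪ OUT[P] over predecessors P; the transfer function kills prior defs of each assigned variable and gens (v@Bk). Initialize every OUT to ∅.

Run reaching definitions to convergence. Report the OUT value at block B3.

Converged values:
  B0:  IN={a@B2, b@B4, c@B3, e@B4}  OUT={a@B0, b@B4, c@B3, e@B4}
  B1:  IN={a@B0, b@B4, c@B3, e@B4}  OUT={a@B0, b@B4, c@B3, e@B1}
  B2:  IN={a@B0, b@B4, c@B3, e@B1}  OUT={a@B2, b@B4, c@B3, e@B1}
  B3:  IN={a@B2, b@B4, c@B3, e@B1}  OUT={a@B2, b@B4, c@B3, e@B1}
  B4:  IN={a@B2, b@B4, c@B3, e@B1}  OUT={a@B2, b@B4, c@B3, e@B4}
  B5:  IN={a@B2, b@B4, c@B3, e@B4}  OUT={a@B2, b@B4, c@B5, e@B4, f@B5}
  B6:  IN={a@B0, a@B2, b@B4, c@B3, c@B5, e@B4, f@B5}  OUT={a@B0, a@B2, b@B4, c@B6, e@B6, f@B5}
  B7:  IN={a@B0, a@B2, b@B4, b@B7, c@B6, d@B8, e@B6, e@B7, f@B5, f@B8}  OUT={a@B0, a@B2, b@B7, c@B6, d@B8, e@B7, f@B5, f@B8}
  B8:  IN={a@B0, a@B2, b@B7, c@B6, d@B8, e@B7, f@B5, f@B8}  OUT={a@B0, a@B2, b@B7, c@B6, d@B8, e@B7, f@B8}
  B9:  IN={a@B0, a@B2, b@B7, c@B6, d@B8, e@B7, f@B8}  OUT={a@B0, a@B2, b@B9, c@B6, d@B8, e@B7, f@B9}

Merge at B3: IN[B3] = OUT[B2] = {a@B2, b@B4, c@B3, e@B1}
Applying B3's transfer function to that IN value gives OUT[B3] (row B3 above).

Answer: {a@B2, b@B4, c@B3, e@B1}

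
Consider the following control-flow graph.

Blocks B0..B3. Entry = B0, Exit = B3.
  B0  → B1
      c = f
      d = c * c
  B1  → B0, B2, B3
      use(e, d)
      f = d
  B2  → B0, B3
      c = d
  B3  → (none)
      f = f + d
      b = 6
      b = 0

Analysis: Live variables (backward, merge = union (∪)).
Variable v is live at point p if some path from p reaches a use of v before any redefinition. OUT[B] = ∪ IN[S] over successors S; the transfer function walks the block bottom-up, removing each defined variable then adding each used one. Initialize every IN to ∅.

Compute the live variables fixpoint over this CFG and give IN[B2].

Fixpoint table:
  B0:  IN={e, f}  OUT={d, e}
  B1:  IN={d, e}  OUT={d, e, f}
  B2:  IN={d, e, f}  OUT={d, e, f}
  B3:  IN={d, f}  OUT={}

Merge at B2: OUT[B2] = IN[B0] ⊔ IN[B3] = {d, e, f}
Applying B2's transfer function to that OUT value gives IN[B2] (row B2 above).

Answer: {d, e, f}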